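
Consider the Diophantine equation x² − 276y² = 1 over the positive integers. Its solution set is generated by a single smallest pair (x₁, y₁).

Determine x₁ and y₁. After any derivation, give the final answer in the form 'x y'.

7775 468

d=276: √d = [16; 1,1,1,1,2,2,2,1,1,1,1,32] (ℓ=12, even), read p_11/q_11
step 0: (16, 1)  from 16·(1,0) + (0,1)
step 1: (17, 1)  from 1·(16,1) + (1,0)
…
step 3: (50, 3)  from 1·(33,2) + (17,1)
step 4: (83, 5)  from 1·(50,3) + (33,2)
step 5: (216, 13)  from 2·(83,5) + (50,3)
step 6: (515, 31)  from 2·(216,13) + (83,5)
step 7: (1246, 75)  from 2·(515,31) + (216,13)
…
step 9: (3007, 181)  from 1·(1761,106) + (1246,75)
step 10: (4768, 287)  from 1·(3007,181) + (1761,106)
step 11: (7775, 468)  from 1·(4768,287) + (3007,181)
(x₁, y₁) = (7775, 468);  7775² − 276·468² = 1 ✓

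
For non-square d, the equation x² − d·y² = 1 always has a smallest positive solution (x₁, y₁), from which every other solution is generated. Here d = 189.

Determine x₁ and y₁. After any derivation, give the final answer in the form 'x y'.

55 4

d=189: √d = [13; 1,2,1,26] (ℓ=4, even), read p_3/q_3
i=0: a=13 ⇒ p=13, q=1
…
i=2: a=2 ⇒ p=41, q=3
i=3: a=1 ⇒ p=55, q=4
(x₁, y₁) = (55, 4);  55² − 189·4² = 1 ✓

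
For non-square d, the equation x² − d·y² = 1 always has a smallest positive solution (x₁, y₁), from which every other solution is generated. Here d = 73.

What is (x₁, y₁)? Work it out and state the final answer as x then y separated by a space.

2281249 267000

d=73: √d = [8; 1,1,5,5,1,1,16] (ℓ=7, odd), read p_13/q_13
step 0: (8, 1)  from 8·(1,0) + (0,1)
…
step 3: (94, 11)  from 5·(17,2) + (9,1)
step 4: (487, 57)  from 5·(94,11) + (17,2)
step 5: (581, 68)  from 1·(487,57) + (94,11)
step 6: (1068, 125)  from 1·(581,68) + (487,57)
…
step 10: (200767, 23498)  from 5·(36406,4261) + (18737,2193)
step 11: (1040241, 121751)  from 5·(200767,23498) + (36406,4261)
step 12: (1241008, 145249)  from 1·(1040241,121751) + (200767,23498)
step 13: (2281249, 267000)  from 1·(1241008,145249) + (1040241,121751)
→ (2281249, 267000).  Check: 2281249²=5204097000001, 73·267000²=5204097000000, difference 1.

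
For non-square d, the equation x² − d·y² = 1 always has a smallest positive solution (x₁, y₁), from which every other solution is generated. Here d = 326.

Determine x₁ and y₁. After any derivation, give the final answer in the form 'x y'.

√326 → a₀=18, period (18,36); ℓ=2 even so k=1
i=0: a=18 ⇒ p=18, q=1
i=1: a=18 ⇒ p=325, q=18
(x₁, y₁) = (325, 18);  325² − 326·18² = 1 ✓

325 18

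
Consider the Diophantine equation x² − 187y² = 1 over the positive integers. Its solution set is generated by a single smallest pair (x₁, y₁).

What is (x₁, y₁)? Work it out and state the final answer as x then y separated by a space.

1682 123

[13; 1,2,13,2,1,26] for √187; ℓ=6 ⇒ convergent index 5
step 0: (13, 1)  from 13·(1,0) + (0,1)
…
step 3: (547, 40)  from 13·(41,3) + (14,1)
step 4: (1135, 83)  from 2·(547,40) + (41,3)
step 5: (1682, 123)  from 1·(1135,83) + (547,40)
(x₁, y₁) = (1682, 123);  1682² − 187·123² = 1 ✓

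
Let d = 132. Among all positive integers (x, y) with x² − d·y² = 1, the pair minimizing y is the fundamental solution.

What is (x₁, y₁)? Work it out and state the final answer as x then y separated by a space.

√132 → a₀=11, period (2,22); ℓ=2 even so k=1
k=0  a_k=11  p_k/q_k = 11/1
k=1  a_k=2  p_k/q_k = 23/2
(x₁, y₁) = (23, 2);  23² − 132·2² = 1 ✓

23 2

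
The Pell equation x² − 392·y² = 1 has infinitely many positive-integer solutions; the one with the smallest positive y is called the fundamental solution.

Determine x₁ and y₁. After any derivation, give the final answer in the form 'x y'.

d=392: √d = [19; 1,3,1,38] (ℓ=4, even), read p_3/q_3
i=0: a=19 ⇒ p=19, q=1
…
i=2: a=3 ⇒ p=79, q=4
i=3: a=1 ⇒ p=99, q=5
(x₁, y₁) = (99, 5);  99² − 392·5² = 1 ✓

99 5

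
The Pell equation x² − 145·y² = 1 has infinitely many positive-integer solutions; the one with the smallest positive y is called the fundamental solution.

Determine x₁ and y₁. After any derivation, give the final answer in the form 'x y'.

289 24

√145 → a₀=12, period (24); ℓ=1 odd so k=1
i=0: a=12 ⇒ p=12, q=1
i=1: a=24 ⇒ p=289, q=24
fundamental: x₁=289, y₁=24  (since 83521 − 145·576 = 1)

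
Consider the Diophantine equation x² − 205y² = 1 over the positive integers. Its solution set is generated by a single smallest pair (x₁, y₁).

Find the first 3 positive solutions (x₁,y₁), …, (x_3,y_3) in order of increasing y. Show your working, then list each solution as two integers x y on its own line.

√205 = [14; 3,6,1,4,1,6,3,28, …], period ℓ=8 (even) → k=7
a_0=14:  p_0=14·1+0=14,  q_0=14·0+1=1
…
a_3=1:  p_3=1·272+43=315,  q_3=1·19+3=22
…
a_5=1:  p_5=1·1532+315=1847,  q_5=1·107+22=129
a_6=6:  p_6=6·1847+1532=12614,  q_6=6·129+107=881
a_7=3:  p_7=3·12614+1847=39689,  q_7=3·881+129=2772
(x₁, y₁) = (39689, 2772);  39689² − 205·2772² = 1 ✓
(39689+2772√205)^2 = 3150433441 + 220035816√205
(39689+2772√205)^3 = 250075105640009 + 17466002999676√205

39689 2772
3150433441 220035816
250075105640009 17466002999676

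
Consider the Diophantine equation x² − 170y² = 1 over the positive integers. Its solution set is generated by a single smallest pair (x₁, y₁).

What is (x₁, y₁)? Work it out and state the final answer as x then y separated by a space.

√170 → a₀=13, period (26); ℓ=1 odd so k=1
step 0: (13, 1)  from 13·(1,0) + (0,1)
step 1: (339, 26)  from 26·(13,1) + (1,0)
(x₁, y₁) = (339, 26);  339² − 170·26² = 1 ✓

339 26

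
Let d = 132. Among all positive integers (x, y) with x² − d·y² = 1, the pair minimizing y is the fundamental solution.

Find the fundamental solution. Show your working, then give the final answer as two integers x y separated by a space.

23 2

d=132: √d = [11; 2,22] (ℓ=2, even), read p_1/q_1
i=0: a=11 ⇒ p=11, q=1
i=1: a=2 ⇒ p=23, q=2
fundamental: x₁=23, y₁=2  (since 529 − 132·4 = 1)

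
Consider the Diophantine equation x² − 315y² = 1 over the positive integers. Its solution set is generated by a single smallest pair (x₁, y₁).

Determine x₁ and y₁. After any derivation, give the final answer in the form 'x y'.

71 4

√315 = [17; 1,2,1,34, …], period ℓ=4 (even) → k=3
step 0: (17, 1)  from 17·(1,0) + (0,1)
…
step 2: (53, 3)  from 2·(18,1) + (17,1)
step 3: (71, 4)  from 1·(53,3) + (18,1)
→ (71, 4).  Check: 71²=5041, 315·4²=5040, difference 1.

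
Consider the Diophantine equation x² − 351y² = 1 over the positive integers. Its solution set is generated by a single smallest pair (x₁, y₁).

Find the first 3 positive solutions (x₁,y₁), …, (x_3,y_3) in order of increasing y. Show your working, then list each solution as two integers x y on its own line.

62425 3332
7793761249 416000200
973051091875225 51937624966668

[18; 1,2,1,3,2,2,2,3,1,2,1,36] for √351; ℓ=12 ⇒ convergent index 11
i=0: a=18 ⇒ p=18, q=1
i=1: a=1 ⇒ p=19, q=1
i=2: a=2 ⇒ p=56, q=3
i=3: a=1 ⇒ p=75, q=4
i=4: a=3 ⇒ p=281, q=15
…
i=6: a=2 ⇒ p=1555, q=83
i=7: a=2 ⇒ p=3747, q=200
…
i=9: a=1 ⇒ p=16543, q=883
i=10: a=2 ⇒ p=45882, q=2449
i=11: a=1 ⇒ p=62425, q=3332
→ (62425, 3332).  Check: 62425²=3896880625, 351·3332²=3896880624, difference 1.
n=2: (62425,3332)∘(62425,3332) = (62425·62425+351·3332·3332, 62425·3332+3332·62425) = (7793761249,416000200)
n=3: (7793761249,416000200)∘(62425,3332) = (62425·7793761249+351·3332·416000200, 62425·416000200+3332·7793761249) = (973051091875225,51937624966668)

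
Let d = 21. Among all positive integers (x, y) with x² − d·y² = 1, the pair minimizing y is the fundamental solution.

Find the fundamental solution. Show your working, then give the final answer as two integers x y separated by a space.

√21 → a₀=4, period (1,1,2,1,1,8); ℓ=6 even so k=5
step 0: (4, 1)  from 4·(1,0) + (0,1)
step 1: (5, 1)  from 1·(4,1) + (1,0)
step 2: (9, 2)  from 1·(5,1) + (4,1)
step 3: (23, 5)  from 2·(9,2) + (5,1)
step 4: (32, 7)  from 1·(23,5) + (9,2)
step 5: (55, 12)  from 1·(32,7) + (23,5)
→ (55, 12).  Check: 55²=3025, 21·12²=3024, difference 1.

55 12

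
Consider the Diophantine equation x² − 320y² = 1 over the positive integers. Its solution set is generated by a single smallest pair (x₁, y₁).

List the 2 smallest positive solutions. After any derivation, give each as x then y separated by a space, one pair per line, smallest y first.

161 9
51841 2898

√320 → a₀=17, period (1,7,1,34); ℓ=4 even so k=3
step 0: (17, 1)  from 17·(1,0) + (0,1)
…
step 2: (143, 8)  from 7·(18,1) + (17,1)
step 3: (161, 9)  from 1·(143,8) + (18,1)
(x₁, y₁) = (161, 9);  161² − 320·9² = 1 ✓
(x_2, y_2) = (161·161 + 320·9·9, 161·9 + 9·161) = (51841, 2898)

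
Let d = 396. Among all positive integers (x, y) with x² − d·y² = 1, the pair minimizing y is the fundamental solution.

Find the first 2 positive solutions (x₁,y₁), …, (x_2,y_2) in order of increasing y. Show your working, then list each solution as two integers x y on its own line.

√396 = [19; 1,8,1,38, …], period ℓ=4 (even) → k=3
a_0=19:  p_0=19·1+0=19,  q_0=19·0+1=1
a_1=1:  p_1=1·19+1=20,  q_1=1·1+0=1
a_2=8:  p_2=8·20+19=179,  q_2=8·1+1=9
a_3=1:  p_3=1·179+20=199,  q_3=1·9+1=10
(x₁, y₁) = (199, 10);  199² − 396·10² = 1 ✓
(199+10√396)^2 = 79201 + 3980√396

199 10
79201 3980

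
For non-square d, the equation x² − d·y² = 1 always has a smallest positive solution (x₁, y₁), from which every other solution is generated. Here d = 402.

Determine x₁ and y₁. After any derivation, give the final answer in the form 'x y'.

√402 = [20; 20,40, …], period ℓ=2 (even) → k=1
a_0=20:  p_0=20·1+0=20,  q_0=20·0+1=1
a_1=20:  p_1=20·20+1=401,  q_1=20·1+0=20
fundamental: x₁=401, y₁=20  (since 160801 − 402·400 = 1)

401 20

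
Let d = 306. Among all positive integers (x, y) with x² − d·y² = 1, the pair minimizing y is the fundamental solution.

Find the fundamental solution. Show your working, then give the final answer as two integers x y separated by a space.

35 2

[17; 2,34] for √306; ℓ=2 ⇒ convergent index 1
i=0: a=17 ⇒ p=17, q=1
i=1: a=2 ⇒ p=35, q=2
(x₁, y₁) = (35, 2);  35² − 306·2² = 1 ✓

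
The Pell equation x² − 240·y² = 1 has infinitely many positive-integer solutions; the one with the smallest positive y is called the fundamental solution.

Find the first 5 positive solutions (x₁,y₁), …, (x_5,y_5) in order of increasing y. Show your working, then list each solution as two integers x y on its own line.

31 2
1921 124
119071 7686
7380481 476408
457470751 29529610

√240 → a₀=15, period (2,30); ℓ=2 even so k=1
step 0: (15, 1)  from 15·(1,0) + (0,1)
step 1: (31, 2)  from 2·(15,1) + (1,0)
fundamental: x₁=31, y₁=2  (since 961 − 240·4 = 1)
n=2: (31,2)∘(31,2) = (31·31+240·2·2, 31·2+2·31) = (1921,124)
n=3: (1921,124)∘(31,2) = (31·1921+240·2·124, 31·124+2·1921) = (119071,7686)
n=4: (119071,7686)∘(31,2) = (31·119071+240·2·7686, 31·7686+2·119071) = (7380481,476408)
n=5: (7380481,476408)∘(31,2) = (31·7380481+240·2·476408, 31·476408+2·7380481) = (457470751,29529610)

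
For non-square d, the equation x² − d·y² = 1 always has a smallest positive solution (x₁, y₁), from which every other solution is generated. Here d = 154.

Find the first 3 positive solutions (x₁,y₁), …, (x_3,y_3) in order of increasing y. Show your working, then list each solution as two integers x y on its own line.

√154 → a₀=12, period (2,2,3,1,2,1,3,2,2,24); ℓ=10 even so k=9
step 0: (12, 1)  from 12·(1,0) + (0,1)
…
step 2: (62, 5)  from 2·(25,2) + (12,1)
step 3: (211, 17)  from 3·(62,5) + (25,2)
step 4: (273, 22)  from 1·(211,17) + (62,5)
step 5: (757, 61)  from 2·(273,22) + (211,17)
step 6: (1030, 83)  from 1·(757,61) + (273,22)
step 7: (3847, 310)  from 3·(1030,83) + (757,61)
step 8: (8724, 703)  from 2·(3847,310) + (1030,83)
step 9: (21295, 1716)  from 2·(8724,703) + (3847,310)
→ (21295, 1716).  Check: 21295²=453477025, 154·1716²=453477024, difference 1.
(21295+1716√154)^2 = 906954049 + 73084440√154
(21295+1716√154)^3 = 38627172925615 + 3112666297884√154

21295 1716
906954049 73084440
38627172925615 3112666297884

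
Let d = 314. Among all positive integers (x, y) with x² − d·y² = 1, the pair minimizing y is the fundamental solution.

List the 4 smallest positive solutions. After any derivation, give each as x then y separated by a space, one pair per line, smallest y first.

[17; 1,2,1,1,2,1,34] for √314; ℓ=7 ⇒ convergent index 13
step 0: (17, 1)  from 17·(1,0) + (0,1)
…
step 2: (53, 3)  from 2·(18,1) + (17,1)
…
step 5: (319, 18)  from 2·(124,7) + (71,4)
…
step 7: (15381, 868)  from 34·(443,25) + (319,18)
step 8: (15824, 893)  from 1·(15381,868) + (443,25)
…
step 12: (282617, 15949)  from 2·(109882,6201) + (62853,3547)
step 13: (392499, 22150)  from 1·(282617,15949) + (109882,6201)
fundamental: x₁=392499, y₁=22150  (since 154055465001 − 314·490622500 = 1)
k=2:  x_2 = 392499·392499+314·22150·22150 = 308110930001,  y_2 = 392499·22150+22150·392499 = 17387705700
k=3:  x_3 = 392499·308110930001+314·22150·17387705700 = 241866463828532499,  y_3 = 392499·17387705700+22150·308110930001 = 13649314199066450
k=4:  x_4 = 392499·241866463828532499+314·22150·13649314199066450 = 189864690372162243720001,  y_4 = 392499·13649314199066450+22150·241866463828532499 = 10714684347621377411400

392499 22150
308110930001 17387705700
241866463828532499 13649314199066450
189864690372162243720001 10714684347621377411400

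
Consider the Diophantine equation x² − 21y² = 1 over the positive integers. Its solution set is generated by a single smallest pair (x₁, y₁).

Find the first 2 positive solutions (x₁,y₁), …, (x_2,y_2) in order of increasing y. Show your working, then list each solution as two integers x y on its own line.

[4; 1,1,2,1,1,8] for √21; ℓ=6 ⇒ convergent index 5
i=0: a=4 ⇒ p=4, q=1
i=1: a=1 ⇒ p=5, q=1
i=2: a=1 ⇒ p=9, q=2
i=3: a=2 ⇒ p=23, q=5
i=4: a=1 ⇒ p=32, q=7
i=5: a=1 ⇒ p=55, q=12
→ (55, 12).  Check: 55²=3025, 21·12²=3024, difference 1.
n=2: (55,12)∘(55,12) = (55·55+21·12·12, 55·12+12·55) = (6049,1320)

55 12
6049 1320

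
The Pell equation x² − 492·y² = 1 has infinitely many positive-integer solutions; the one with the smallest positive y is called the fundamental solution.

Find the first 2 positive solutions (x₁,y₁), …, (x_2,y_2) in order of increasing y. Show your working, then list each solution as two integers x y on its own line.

d=492: √d = [22; 5,1,1,10,1,1,5,44] (ℓ=8, even), read p_7/q_7
step 0: (22, 1)  from 22·(1,0) + (0,1)
step 1: (111, 5)  from 5·(22,1) + (1,0)
step 2: (133, 6)  from 1·(111,5) + (22,1)
step 3: (244, 11)  from 1·(133,6) + (111,5)
…
step 5: (2817, 127)  from 1·(2573,116) + (244,11)
step 6: (5390, 243)  from 1·(2817,127) + (2573,116)
step 7: (29767, 1342)  from 5·(5390,243) + (2817,127)
→ (29767, 1342).  Check: 29767²=886074289, 492·1342²=886074288, difference 1.
(29767+1342√492)^2 = 1772148577 + 79894628√492

29767 1342
1772148577 79894628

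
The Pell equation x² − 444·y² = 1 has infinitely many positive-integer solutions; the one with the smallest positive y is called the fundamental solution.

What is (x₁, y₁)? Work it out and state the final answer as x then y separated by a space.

√444 = [21; 14,42, …], period ℓ=2 (even) → k=1
i=0: a=21 ⇒ p=21, q=1
i=1: a=14 ⇒ p=295, q=14
→ (295, 14).  Check: 295²=87025, 444·14²=87024, difference 1.

295 14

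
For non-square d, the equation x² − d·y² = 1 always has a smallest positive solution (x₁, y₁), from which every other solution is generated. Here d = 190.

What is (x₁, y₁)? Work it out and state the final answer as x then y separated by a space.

52021 3774

[13; 1,3,1,1,1,…,3,1,26] for √190; ℓ=14 ⇒ convergent index 13
a_0=13:  p_0=13·1+0=13,  q_0=13·0+1=1
a_1=1:  p_1=1·13+1=14,  q_1=1·1+0=1
a_2=3:  p_2=3·14+13=55,  q_2=3·1+1=4
…
a_4=1:  p_4=1·69+55=124,  q_4=1·5+4=9
a_5=1:  p_5=1·124+69=193,  q_5=1·9+5=14
a_6=2:  p_6=2·193+124=510,  q_6=2·14+9=37
a_7=2:  p_7=2·510+193=1213,  q_7=2·37+14=88
a_8=2:  p_8=2·1213+510=2936,  q_8=2·88+37=213
a_9=1:  p_9=1·2936+1213=4149,  q_9=1·213+88=301
a_10=1:  p_10=1·4149+2936=7085,  q_10=1·301+213=514
a_11=1:  p_11=1·7085+4149=11234,  q_11=1·514+301=815
a_12=3:  p_12=3·11234+7085=40787,  q_12=3·815+514=2959
a_13=1:  p_13=1·40787+11234=52021,  q_13=1·2959+815=3774
→ (52021, 3774).  Check: 52021²=2706184441, 190·3774²=2706184440, difference 1.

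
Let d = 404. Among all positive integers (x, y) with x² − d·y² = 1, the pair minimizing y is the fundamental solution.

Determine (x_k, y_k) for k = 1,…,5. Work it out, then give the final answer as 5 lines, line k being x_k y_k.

201 10
80801 4020
32481801 1616030
13057603201 649640040
5249124005001 261153680050

√404 → a₀=20, period (10,40); ℓ=2 even so k=1
step 0: (20, 1)  from 20·(1,0) + (0,1)
step 1: (201, 10)  from 10·(20,1) + (1,0)
fundamental: x₁=201, y₁=10  (since 40401 − 404·100 = 1)
k=2:  x_2 = 201·201+404·10·10 = 80801,  y_2 = 201·10+10·201 = 4020
k=3:  x_3 = 201·80801+404·10·4020 = 32481801,  y_3 = 201·4020+10·80801 = 1616030
k=4:  x_4 = 201·32481801+404·10·1616030 = 13057603201,  y_4 = 201·1616030+10·32481801 = 649640040
k=5:  x_5 = 201·13057603201+404·10·649640040 = 5249124005001,  y_5 = 201·649640040+10·13057603201 = 261153680050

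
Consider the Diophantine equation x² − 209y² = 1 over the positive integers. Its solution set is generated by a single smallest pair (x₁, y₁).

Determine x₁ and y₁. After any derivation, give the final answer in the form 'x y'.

46551 3220

[14; 2,5,3,2,3,5,2,28] for √209; ℓ=8 ⇒ convergent index 7
i=0: a=14 ⇒ p=14, q=1
i=1: a=2 ⇒ p=29, q=2
…
i=3: a=3 ⇒ p=506, q=35
i=4: a=2 ⇒ p=1171, q=81
i=5: a=3 ⇒ p=4019, q=278
i=6: a=5 ⇒ p=21266, q=1471
i=7: a=2 ⇒ p=46551, q=3220
→ (46551, 3220).  Check: 46551²=2166995601, 209·3220²=2166995600, difference 1.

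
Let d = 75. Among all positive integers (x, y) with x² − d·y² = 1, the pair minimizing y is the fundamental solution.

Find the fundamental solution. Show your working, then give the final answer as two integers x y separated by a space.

d=75: √d = [8; 1,1,1,16] (ℓ=4, even), read p_3/q_3
k=0  a_k=8  p_k/q_k = 8/1
…
k=2  a_k=1  p_k/q_k = 17/2
k=3  a_k=1  p_k/q_k = 26/3
fundamental: x₁=26, y₁=3  (since 676 − 75·9 = 1)

26 3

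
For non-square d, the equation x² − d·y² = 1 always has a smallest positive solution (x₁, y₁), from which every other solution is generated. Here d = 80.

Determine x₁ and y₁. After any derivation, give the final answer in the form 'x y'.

9 1

[8; 1,16] for √80; ℓ=2 ⇒ convergent index 1
step 0: (8, 1)  from 8·(1,0) + (0,1)
step 1: (9, 1)  from 1·(8,1) + (1,0)
→ (9, 1).  Check: 9²=81, 80·1²=80, difference 1.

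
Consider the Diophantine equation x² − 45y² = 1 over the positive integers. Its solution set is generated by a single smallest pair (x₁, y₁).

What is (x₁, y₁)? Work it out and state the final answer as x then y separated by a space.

[6; 1,2,2,2,1,12] for √45; ℓ=6 ⇒ convergent index 5
step 0: (6, 1)  from 6·(1,0) + (0,1)
step 1: (7, 1)  from 1·(6,1) + (1,0)
…
step 3: (47, 7)  from 2·(20,3) + (7,1)
step 4: (114, 17)  from 2·(47,7) + (20,3)
step 5: (161, 24)  from 1·(114,17) + (47,7)
→ (161, 24).  Check: 161²=25921, 45·24²=25920, difference 1.

161 24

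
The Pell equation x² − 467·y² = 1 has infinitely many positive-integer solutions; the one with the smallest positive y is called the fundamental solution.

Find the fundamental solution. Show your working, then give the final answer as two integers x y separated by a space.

[21; 1,1,1,1,3,…,1,1,42] for √467; ℓ=14 ⇒ convergent index 13
k=0  a_k=21  p_k/q_k = 21/1
k=1  a_k=1  p_k/q_k = 22/1
k=2  a_k=1  p_k/q_k = 43/2
…
k=4  a_k=1  p_k/q_k = 108/5
k=5  a_k=3  p_k/q_k = 389/18
…
k=7  a_k=21  p_k/q_k = 27164/1257
k=8  a_k=3  p_k/q_k = 82767/3830
k=9  a_k=3  p_k/q_k = 275465/12747
…
k=12  a_k=1  p_k/q_k = 991929/45901
k=13  a_k=1  p_k/q_k = 1625626/75225
(x₁, y₁) = (1625626, 75225);  1625626² − 467·75225² = 1 ✓

1625626 75225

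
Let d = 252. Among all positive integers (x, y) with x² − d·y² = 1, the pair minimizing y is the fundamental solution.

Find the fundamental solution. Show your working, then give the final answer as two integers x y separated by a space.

√252 → a₀=15, period (1,6,1,30); ℓ=4 even so k=3
i=0: a=15 ⇒ p=15, q=1
i=1: a=1 ⇒ p=16, q=1
i=2: a=6 ⇒ p=111, q=7
i=3: a=1 ⇒ p=127, q=8
(x₁, y₁) = (127, 8);  127² − 252·8² = 1 ✓

127 8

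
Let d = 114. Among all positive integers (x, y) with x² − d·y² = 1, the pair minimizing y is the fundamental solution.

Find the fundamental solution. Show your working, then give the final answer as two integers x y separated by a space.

1025 96

d=114: √d = [10; 1,2,10,2,1,20] (ℓ=6, even), read p_5/q_5
a_0=10:  p_0=10·1+0=10,  q_0=10·0+1=1
a_1=1:  p_1=1·10+1=11,  q_1=1·1+0=1
a_2=2:  p_2=2·11+10=32,  q_2=2·1+1=3
a_3=10:  p_3=10·32+11=331,  q_3=10·3+1=31
a_4=2:  p_4=2·331+32=694,  q_4=2·31+3=65
a_5=1:  p_5=1·694+331=1025,  q_5=1·65+31=96
(x₁, y₁) = (1025, 96);  1025² − 114·96² = 1 ✓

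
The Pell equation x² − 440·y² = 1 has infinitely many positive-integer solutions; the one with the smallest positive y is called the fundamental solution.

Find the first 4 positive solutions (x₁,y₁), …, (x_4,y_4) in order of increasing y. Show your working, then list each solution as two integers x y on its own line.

21 1
881 42
36981 1763
1552321 74004

√440 = [20; 1,40, …], period ℓ=2 (even) → k=1
a_0=20:  p_0=20·1+0=20,  q_0=20·0+1=1
a_1=1:  p_1=1·20+1=21,  q_1=1·1+0=1
fundamental: x₁=21, y₁=1  (since 441 − 440·1 = 1)
n=2: (21,1)∘(21,1) = (21·21+440·1·1, 21·1+1·21) = (881,42)
n=3: (881,42)∘(21,1) = (21·881+440·1·42, 21·42+1·881) = (36981,1763)
n=4: (36981,1763)∘(21,1) = (21·36981+440·1·1763, 21·1763+1·36981) = (1552321,74004)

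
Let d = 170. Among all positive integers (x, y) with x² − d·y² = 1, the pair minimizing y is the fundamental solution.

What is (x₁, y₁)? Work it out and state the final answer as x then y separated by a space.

339 26

[13; 26] for √170; ℓ=1 ⇒ convergent index 1
i=0: a=13 ⇒ p=13, q=1
i=1: a=26 ⇒ p=339, q=26
→ (339, 26).  Check: 339²=114921, 170·26²=114920, difference 1.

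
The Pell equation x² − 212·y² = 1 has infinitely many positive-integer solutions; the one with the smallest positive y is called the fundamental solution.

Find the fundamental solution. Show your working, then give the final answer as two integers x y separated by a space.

d=212: √d = [14; 1,1,3,1,1,…,1,1,28] (ℓ=14, even), read p_13/q_13
a_0=14:  p_0=14·1+0=14,  q_0=14·0+1=1
a_1=1:  p_1=1·14+1=15,  q_1=1·1+0=1
…
a_3=3:  p_3=3·29+15=102,  q_3=3·2+1=7
…
a_11=3:  p_11=3·7979+5198=29135,  q_11=3·548+357=2001
a_12=1:  p_12=1·29135+7979=37114,  q_12=1·2001+548=2549
a_13=1:  p_13=1·37114+29135=66249,  q_13=1·2549+2001=4550
(x₁, y₁) = (66249, 4550);  66249² − 212·4550² = 1 ✓

66249 4550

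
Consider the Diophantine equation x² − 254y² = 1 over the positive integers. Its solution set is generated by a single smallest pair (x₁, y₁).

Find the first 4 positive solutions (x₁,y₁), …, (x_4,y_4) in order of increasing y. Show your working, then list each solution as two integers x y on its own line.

√254 → a₀=15, period (1,14,1,30); ℓ=4 even so k=3
k=0  a_k=15  p_k/q_k = 15/1
k=1  a_k=1  p_k/q_k = 16/1
k=2  a_k=14  p_k/q_k = 239/15
k=3  a_k=1  p_k/q_k = 255/16
fundamental: x₁=255, y₁=16  (since 65025 − 254·256 = 1)
(x_2, y_2) = (255·255 + 254·16·16, 255·16 + 16·255) = (130049, 8160)
(x_3, y_3) = (255·130049 + 254·16·8160, 255·8160 + 16·130049) = (66324735, 4161584)
(x_4, y_4) = (255·66324735 + 254·16·4161584, 255·4161584 + 16·66324735) = (33825484801, 2122399680)

255 16
130049 8160
66324735 4161584
33825484801 2122399680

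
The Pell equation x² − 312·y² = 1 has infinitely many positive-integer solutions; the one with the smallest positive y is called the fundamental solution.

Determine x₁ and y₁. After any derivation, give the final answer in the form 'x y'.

√312 = [17; 1,1,1,34, …], period ℓ=4 (even) → k=3
k=0  a_k=17  p_k/q_k = 17/1
…
k=2  a_k=1  p_k/q_k = 35/2
k=3  a_k=1  p_k/q_k = 53/3
fundamental: x₁=53, y₁=3  (since 2809 − 312·9 = 1)

53 3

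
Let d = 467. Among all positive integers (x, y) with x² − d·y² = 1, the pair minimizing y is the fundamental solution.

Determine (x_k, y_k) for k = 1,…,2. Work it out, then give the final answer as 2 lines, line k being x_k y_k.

1625626 75225
5285319783751 244575431700

√467 → a₀=21, period (1,1,1,1,3,…,1,1,42); ℓ=14 even so k=13
k=0  a_k=21  p_k/q_k = 21/1
…
k=4  a_k=1  p_k/q_k = 108/5
k=5  a_k=3  p_k/q_k = 389/18
…
k=10  a_k=1  p_k/q_k = 358232/16577
…
k=12  a_k=1  p_k/q_k = 991929/45901
k=13  a_k=1  p_k/q_k = 1625626/75225
fundamental: x₁=1625626, y₁=75225  (since 2642659891876 − 467·5658800625 = 1)
(1625626+75225√467)^2 = 5285319783751 + 244575431700√467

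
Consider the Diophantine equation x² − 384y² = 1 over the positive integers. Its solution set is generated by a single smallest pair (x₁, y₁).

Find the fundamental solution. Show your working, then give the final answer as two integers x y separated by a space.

d=384: √d = [19; 1,1,2,9,2,1,1,38] (ℓ=8, even), read p_7/q_7
i=0: a=19 ⇒ p=19, q=1
…
i=3: a=2 ⇒ p=98, q=5
i=4: a=9 ⇒ p=921, q=47
i=5: a=2 ⇒ p=1940, q=99
i=6: a=1 ⇒ p=2861, q=146
i=7: a=1 ⇒ p=4801, q=245
fundamental: x₁=4801, y₁=245  (since 23049601 − 384·60025 = 1)

4801 245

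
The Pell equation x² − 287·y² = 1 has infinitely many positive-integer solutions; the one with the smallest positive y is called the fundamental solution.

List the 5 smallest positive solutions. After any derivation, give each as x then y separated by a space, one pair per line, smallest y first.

288 17
165887 9792
95550624 5640175
55036993537 3248731008
31701212726688 1871263420433

√287 = [16; 1,15,1,32, …], period ℓ=4 (even) → k=3
k=0  a_k=16  p_k/q_k = 16/1
k=1  a_k=1  p_k/q_k = 17/1
k=2  a_k=15  p_k/q_k = 271/16
k=3  a_k=1  p_k/q_k = 288/17
→ (288, 17).  Check: 288²=82944, 287·17²=82943, difference 1.
n=2: (288,17)∘(288,17) = (288·288+287·17·17, 288·17+17·288) = (165887,9792)
n=3: (165887,9792)∘(288,17) = (288·165887+287·17·9792, 288·9792+17·165887) = (95550624,5640175)
n=4: (95550624,5640175)∘(288,17) = (288·95550624+287·17·5640175, 288·5640175+17·95550624) = (55036993537,3248731008)
n=5: (55036993537,3248731008)∘(288,17) = (288·55036993537+287·17·3248731008, 288·3248731008+17·55036993537) = (31701212726688,1871263420433)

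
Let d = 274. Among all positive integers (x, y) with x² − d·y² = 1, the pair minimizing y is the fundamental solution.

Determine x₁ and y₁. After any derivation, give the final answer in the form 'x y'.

[16; 1,1,4,4,1,1,32] for √274; ℓ=7 ⇒ convergent index 13
i=0: a=16 ⇒ p=16, q=1
…
i=5: a=1 ⇒ p=778, q=47
i=6: a=1 ⇒ p=1407, q=85
…
i=9: a=1 ⇒ p=93011, q=5619
…
i=12: a=1 ⇒ p=2189276, q=132259
i=13: a=1 ⇒ p=3959299, q=239190
fundamental: x₁=3959299, y₁=239190  (since 15676048571401 − 274·57211856100 = 1)

3959299 239190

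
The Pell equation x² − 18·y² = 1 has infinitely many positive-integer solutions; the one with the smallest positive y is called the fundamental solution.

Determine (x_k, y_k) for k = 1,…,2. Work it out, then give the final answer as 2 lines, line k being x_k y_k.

17 4
577 136

d=18: √d = [4; 4,8] (ℓ=2, even), read p_1/q_1
k=0  a_k=4  p_k/q_k = 4/1
k=1  a_k=4  p_k/q_k = 17/4
→ (17, 4).  Check: 17²=289, 18·4²=288, difference 1.
k=2:  x_2 = 17·17+18·4·4 = 577,  y_2 = 17·4+4·17 = 136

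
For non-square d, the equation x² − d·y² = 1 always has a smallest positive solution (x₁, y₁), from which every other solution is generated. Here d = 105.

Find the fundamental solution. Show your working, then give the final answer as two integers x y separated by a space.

41 4

d=105: √d = [10; 4,20] (ℓ=2, even), read p_1/q_1
a_0=10:  p_0=10·1+0=10,  q_0=10·0+1=1
a_1=4:  p_1=4·10+1=41,  q_1=4·1+0=4
(x₁, y₁) = (41, 4);  41² − 105·4² = 1 ✓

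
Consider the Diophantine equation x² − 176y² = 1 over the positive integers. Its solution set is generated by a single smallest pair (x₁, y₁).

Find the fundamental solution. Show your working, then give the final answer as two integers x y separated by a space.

199 15

√176 = [13; 3,1,3,26, …], period ℓ=4 (even) → k=3
step 0: (13, 1)  from 13·(1,0) + (0,1)
step 1: (40, 3)  from 3·(13,1) + (1,0)
step 2: (53, 4)  from 1·(40,3) + (13,1)
step 3: (199, 15)  from 3·(53,4) + (40,3)
→ (199, 15).  Check: 199²=39601, 176·15²=39600, difference 1.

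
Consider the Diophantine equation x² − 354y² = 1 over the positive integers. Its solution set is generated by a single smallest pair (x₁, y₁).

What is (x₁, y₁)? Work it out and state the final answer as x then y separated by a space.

258065 13716

d=354: √d = [18; 1,4,2,2,18,2,2,4,1,36] (ℓ=10, even), read p_9/q_9
step 0: (18, 1)  from 18·(1,0) + (0,1)
…
step 2: (94, 5)  from 4·(19,1) + (18,1)
…
step 4: (508, 27)  from 2·(207,11) + (94,5)
step 5: (9351, 497)  from 18·(508,27) + (207,11)
…
step 7: (47771, 2539)  from 2·(19210,1021) + (9351,497)
step 8: (210294, 11177)  from 4·(47771,2539) + (19210,1021)
step 9: (258065, 13716)  from 1·(210294,11177) + (47771,2539)
→ (258065, 13716).  Check: 258065²=66597544225, 354·13716²=66597544224, difference 1.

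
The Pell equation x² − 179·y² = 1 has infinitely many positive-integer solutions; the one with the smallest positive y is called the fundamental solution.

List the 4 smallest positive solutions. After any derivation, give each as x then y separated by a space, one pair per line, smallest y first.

4190210 313191
35115719688199 2624672120220
294284479589372473370 21995854729733779209
2466227538440333747559727201 184334500894152933286567560

√179 = [13; 2,1,1,1,3,…,1,2,26, …], period ℓ=14 (even) → k=13
a_0=13:  p_0=13·1+0=13,  q_0=13·0+1=1
…
a_5=3:  p_5=3·107+67=388,  q_5=3·8+5=29
a_6=5:  p_6=5·388+107=2047,  q_6=5·29+8=153
…
a_12=1:  p_12=1·1013292+575167=1588459,  q_12=1·75737+42990=118727
a_13=2:  p_13=2·1588459+1013292=4190210,  q_13=2·118727+75737=313191
(x₁, y₁) = (4190210, 313191);  4190210² − 179·313191² = 1 ✓
n=2: (4190210,313191)∘(4190210,313191) = (4190210·4190210+179·313191·313191, 4190210·313191+313191·4190210) = (35115719688199,2624672120220)
n=3: (35115719688199,2624672120220)∘(4190210,313191) = (4190210·35115719688199+179·313191·2624672120220, 4190210·2624672120220+313191·35115719688199) = (294284479589372473370,21995854729733779209)
n=4: (294284479589372473370,21995854729733779209)∘(4190210,313191) = (4190210·294284479589372473370+179·313191·21995854729733779209, 4190210·21995854729733779209+313191·294284479589372473370) = (2466227538440333747559727201,184334500894152933286567560)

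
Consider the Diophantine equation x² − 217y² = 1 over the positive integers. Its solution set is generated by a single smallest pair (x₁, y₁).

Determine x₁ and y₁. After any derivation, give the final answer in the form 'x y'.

3844063 260952

[14; 1,2,1,2,1,…,2,1,28] for √217; ℓ=16 ⇒ convergent index 15
step 0: (14, 1)  from 14·(1,0) + (0,1)
step 1: (15, 1)  from 1·(14,1) + (1,0)
…
step 3: (59, 4)  from 1·(44,3) + (15,1)
step 4: (162, 11)  from 2·(59,4) + (44,3)
…
step 6: (383, 26)  from 1·(221,15) + (162,11)
step 7: (3668, 249)  from 9·(383,26) + (221,15)
…
step 9: (139163, 9447)  from 9·(15055,1022) + (3668,249)
step 10: (154218, 10469)  from 1·(139163,9447) + (15055,1022)
step 11: (293381, 19916)  from 1·(154218,10469) + (139163,9447)
step 12: (740980, 50301)  from 2·(293381,19916) + (154218,10469)
step 13: (1034361, 70217)  from 1·(740980,50301) + (293381,19916)
step 14: (2809702, 190735)  from 2·(1034361,70217) + (740980,50301)
step 15: (3844063, 260952)  from 1·(2809702,190735) + (1034361,70217)
fundamental: x₁=3844063, y₁=260952  (since 14776820347969 − 217·68095946304 = 1)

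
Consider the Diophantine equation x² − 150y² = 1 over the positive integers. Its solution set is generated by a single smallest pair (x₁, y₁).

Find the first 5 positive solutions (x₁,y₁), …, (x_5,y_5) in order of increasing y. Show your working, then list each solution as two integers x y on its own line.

49 4
4801 392
470449 38412
46099201 3763984
4517251249 368832020

√150 = [12; 4,24, …], period ℓ=2 (even) → k=1
a_0=12:  p_0=12·1+0=12,  q_0=12·0+1=1
a_1=4:  p_1=4·12+1=49,  q_1=4·1+0=4
→ (49, 4).  Check: 49²=2401, 150·4²=2400, difference 1.
k=2:  x_2 = 49·49+150·4·4 = 4801,  y_2 = 49·4+4·49 = 392
k=3:  x_3 = 49·4801+150·4·392 = 470449,  y_3 = 49·392+4·4801 = 38412
k=4:  x_4 = 49·470449+150·4·38412 = 46099201,  y_4 = 49·38412+4·470449 = 3763984
k=5:  x_5 = 49·46099201+150·4·3763984 = 4517251249,  y_5 = 49·3763984+4·46099201 = 368832020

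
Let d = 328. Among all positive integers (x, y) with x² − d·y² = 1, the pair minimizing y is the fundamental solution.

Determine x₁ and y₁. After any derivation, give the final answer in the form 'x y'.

163 9

√328 → a₀=18, period (9,36); ℓ=2 even so k=1
i=0: a=18 ⇒ p=18, q=1
i=1: a=9 ⇒ p=163, q=9
fundamental: x₁=163, y₁=9  (since 26569 − 328·81 = 1)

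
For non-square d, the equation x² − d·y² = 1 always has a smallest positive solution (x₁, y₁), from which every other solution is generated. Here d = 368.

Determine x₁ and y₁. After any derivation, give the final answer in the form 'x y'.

[19; 5,2,5,38] for √368; ℓ=4 ⇒ convergent index 3
i=0: a=19 ⇒ p=19, q=1
…
i=2: a=2 ⇒ p=211, q=11
i=3: a=5 ⇒ p=1151, q=60
(x₁, y₁) = (1151, 60);  1151² − 368·60² = 1 ✓

1151 60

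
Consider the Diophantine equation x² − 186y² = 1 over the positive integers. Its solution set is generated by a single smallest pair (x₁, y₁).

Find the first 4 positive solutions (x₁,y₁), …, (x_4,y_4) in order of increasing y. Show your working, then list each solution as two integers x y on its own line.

7501 550
112530001 8251100
1688175067501 123783001650
25326002250120001 1856992582502200

√186 = [13; 1,1,1,3,4,3,1,1,1,26, …], period ℓ=10 (even) → k=9
i=0: a=13 ⇒ p=13, q=1
…
i=6: a=3 ⇒ p=2073, q=152
i=7: a=1 ⇒ p=2714, q=199
i=8: a=1 ⇒ p=4787, q=351
i=9: a=1 ⇒ p=7501, q=550
(x₁, y₁) = (7501, 550);  7501² − 186·550² = 1 ✓
n=2: (7501,550)∘(7501,550) = (7501·7501+186·550·550, 7501·550+550·7501) = (112530001,8251100)
n=3: (112530001,8251100)∘(7501,550) = (7501·112530001+186·550·8251100, 7501·8251100+550·112530001) = (1688175067501,123783001650)
n=4: (1688175067501,123783001650)∘(7501,550) = (7501·1688175067501+186·550·123783001650, 7501·123783001650+550·1688175067501) = (25326002250120001,1856992582502200)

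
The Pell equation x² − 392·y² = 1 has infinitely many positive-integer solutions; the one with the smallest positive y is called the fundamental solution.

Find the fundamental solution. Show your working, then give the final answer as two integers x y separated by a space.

d=392: √d = [19; 1,3,1,38] (ℓ=4, even), read p_3/q_3
k=0  a_k=19  p_k/q_k = 19/1
k=1  a_k=1  p_k/q_k = 20/1
k=2  a_k=3  p_k/q_k = 79/4
k=3  a_k=1  p_k/q_k = 99/5
→ (99, 5).  Check: 99²=9801, 392·5²=9800, difference 1.

99 5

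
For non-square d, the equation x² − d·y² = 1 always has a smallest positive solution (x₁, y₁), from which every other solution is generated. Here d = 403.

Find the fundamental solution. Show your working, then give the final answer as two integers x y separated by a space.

√403 = [20; 13,2,1,3,1,3,1,2,13,40, …], period ℓ=10 (even) → k=9
step 0: (20, 1)  from 20·(1,0) + (0,1)
step 1: (261, 13)  from 13·(20,1) + (1,0)
…
step 8: (50147, 2498)  from 2·(17967,895) + (14213,708)
step 9: (669878, 33369)  from 13·(50147,2498) + (17967,895)
→ (669878, 33369).  Check: 669878²=448736534884, 403·33369²=448736534883, difference 1.

669878 33369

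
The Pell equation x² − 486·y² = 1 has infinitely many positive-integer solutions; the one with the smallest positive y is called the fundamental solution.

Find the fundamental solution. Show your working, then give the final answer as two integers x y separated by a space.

d=486: √d = [22; 22,44] (ℓ=2, even), read p_1/q_1
step 0: (22, 1)  from 22·(1,0) + (0,1)
step 1: (485, 22)  from 22·(22,1) + (1,0)
→ (485, 22).  Check: 485²=235225, 486·22²=235224, difference 1.

485 22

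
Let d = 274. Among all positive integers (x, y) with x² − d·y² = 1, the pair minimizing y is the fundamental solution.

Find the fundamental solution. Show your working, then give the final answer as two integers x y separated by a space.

√274 → a₀=16, period (1,1,4,4,1,1,32); ℓ=7 odd so k=13
k=0  a_k=16  p_k/q_k = 16/1
k=1  a_k=1  p_k/q_k = 17/1
k=2  a_k=1  p_k/q_k = 33/2
k=3  a_k=4  p_k/q_k = 149/9
k=4  a_k=4  p_k/q_k = 629/38
k=5  a_k=1  p_k/q_k = 778/47
…
k=7  a_k=32  p_k/q_k = 45802/2767
…
k=9  a_k=1  p_k/q_k = 93011/5619
…
k=12  a_k=1  p_k/q_k = 2189276/132259
k=13  a_k=1  p_k/q_k = 3959299/239190
fundamental: x₁=3959299, y₁=239190  (since 15676048571401 − 274·57211856100 = 1)

3959299 239190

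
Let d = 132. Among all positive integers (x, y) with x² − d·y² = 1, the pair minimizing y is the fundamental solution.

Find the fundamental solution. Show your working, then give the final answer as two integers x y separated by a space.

23 2

√132 = [11; 2,22, …], period ℓ=2 (even) → k=1
i=0: a=11 ⇒ p=11, q=1
i=1: a=2 ⇒ p=23, q=2
fundamental: x₁=23, y₁=2  (since 529 − 132·4 = 1)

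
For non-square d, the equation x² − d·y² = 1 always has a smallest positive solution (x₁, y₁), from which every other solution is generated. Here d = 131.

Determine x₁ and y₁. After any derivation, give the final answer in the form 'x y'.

10610 927

[11; 2,4,11,4,2,22] for √131; ℓ=6 ⇒ convergent index 5
k=0  a_k=11  p_k/q_k = 11/1
k=1  a_k=2  p_k/q_k = 23/2
k=2  a_k=4  p_k/q_k = 103/9
k=3  a_k=11  p_k/q_k = 1156/101
k=4  a_k=4  p_k/q_k = 4727/413
k=5  a_k=2  p_k/q_k = 10610/927
fundamental: x₁=10610, y₁=927  (since 112572100 − 131·859329 = 1)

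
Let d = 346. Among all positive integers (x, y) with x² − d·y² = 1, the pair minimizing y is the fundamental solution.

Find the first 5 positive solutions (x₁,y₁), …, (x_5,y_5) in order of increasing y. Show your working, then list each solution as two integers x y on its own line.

[18; 1,1,1,1,36] for √346; ℓ=5 ⇒ convergent index 9
step 0: (18, 1)  from 18·(1,0) + (0,1)
step 1: (19, 1)  from 1·(18,1) + (1,0)
step 2: (37, 2)  from 1·(19,1) + (18,1)
step 3: (56, 3)  from 1·(37,2) + (19,1)
step 4: (93, 5)  from 1·(56,3) + (37,2)
step 5: (3404, 183)  from 36·(93,5) + (56,3)
step 6: (3497, 188)  from 1·(3404,183) + (93,5)
step 7: (6901, 371)  from 1·(3497,188) + (3404,183)
step 8: (10398, 559)  from 1·(6901,371) + (3497,188)
step 9: (17299, 930)  from 1·(10398,559) + (6901,371)
→ (17299, 930).  Check: 17299²=299255401, 346·930²=299255400, difference 1.
(x_2, y_2) = (17299·17299 + 346·930·930, 17299·930 + 930·17299) = (598510801, 32176140)
(x_3, y_3) = (17299·598510801 + 346·930·32176140, 17299·32176140 + 930·598510801) = (20707276675699, 1113230090790)
(x_4, y_4) = (17299·20707276675699 + 346·930·1113230090790, 17299·1113230090790 + 930·20707276675699) = (716430357827323201, 38515534648976280)
(x_5, y_5) = (17299·716430357827323201 + 346·930·38515534648976280, 17299·38515534648976280 + 930·716430357827323201) = (24787057499402451432499, 1332560466672051244650)

17299 930
598510801 32176140
20707276675699 1113230090790
716430357827323201 38515534648976280
24787057499402451432499 1332560466672051244650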